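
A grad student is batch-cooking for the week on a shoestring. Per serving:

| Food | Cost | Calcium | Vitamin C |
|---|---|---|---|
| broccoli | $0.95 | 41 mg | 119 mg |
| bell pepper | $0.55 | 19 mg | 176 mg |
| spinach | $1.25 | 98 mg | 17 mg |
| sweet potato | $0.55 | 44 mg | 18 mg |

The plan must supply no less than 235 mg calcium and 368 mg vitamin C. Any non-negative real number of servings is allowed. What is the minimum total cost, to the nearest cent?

At the optimum either one food covers both requirements or two foods hit both targets exactly; no other combination can be cheaper.
broccoli only: max(235/41, 368/119) = 5.732 servings → $5.45.
bell pepper only: max(235/19, 368/176) = 12.37 servings → $6.80.
spinach only: max(235/98, 368/17) = 21.65 servings → $27.06.
sweet potato only: max(235/44, 368/18) = 20.44 servings → $11.24.
broccoli + bell pepper: intersection lies outside the first quadrant.
broccoli + spinach with both tight: 2.925 servings and 1.174 servings → $4.25.
broccoli + sweet potato with both tight: 2.659 servings and 2.863 servings → $4.10.
bell pepper + spinach with both tight: 1.895 servings and 2.031 servings → $3.58.
bell pepper + sweet potato with both tight: 1.616 servings and 4.643 servings → $3.44.
spinach + sweet potato with both targets exact would need a negative amount; discard.
So the least-cost plan costs $3.44.

$3.44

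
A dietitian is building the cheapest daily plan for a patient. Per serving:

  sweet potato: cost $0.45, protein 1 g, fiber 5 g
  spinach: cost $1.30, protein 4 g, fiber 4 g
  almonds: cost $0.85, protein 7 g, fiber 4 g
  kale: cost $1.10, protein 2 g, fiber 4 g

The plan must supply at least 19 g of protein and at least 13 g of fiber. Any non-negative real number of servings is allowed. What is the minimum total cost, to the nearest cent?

At the optimum either one food covers both requirements or two foods hit both targets exactly; no other combination can be cheaper.
sweet potato only: max(19/1, 13/5) = 19 servings → $8.55.
spinach only: max(19/4, 13/4) = 4.75 servings → $6.17.
almonds only: max(19/7, 13/4) = 3.25 servings → $2.76.
kale only: max(19/2, 13/4) = 9.5 servings → $10.45.
sweet potato + spinach: the both-tight solution has a negative serving — not a feasible corner.
sweet potato + almonds with both tight: 0.4839 servings and 2.645 servings → $2.47.
sweet potato + kale: the both-tight solution has a negative serving — not a feasible corner.
spinach + almonds with both tight: 1.25 servings and 2 servings → $3.33.
spinach + kale with both targets exact would need a negative amount; discard.
almonds + kale with both tight: 2.5 servings and 0.75 servings → $2.95.
So the least-cost plan costs $2.47.

$2.47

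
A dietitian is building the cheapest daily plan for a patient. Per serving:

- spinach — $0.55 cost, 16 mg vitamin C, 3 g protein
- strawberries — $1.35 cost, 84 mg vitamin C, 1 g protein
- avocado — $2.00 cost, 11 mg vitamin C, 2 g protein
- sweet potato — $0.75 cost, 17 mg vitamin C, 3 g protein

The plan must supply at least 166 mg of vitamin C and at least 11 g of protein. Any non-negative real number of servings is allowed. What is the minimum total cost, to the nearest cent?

$3.61

spinach only: max(166/16, 11/3) = 10.38 servings → $5.71.
strawberries only: max(166/84, 11/1) = 11 servings → $14.85.
avocado only: max(166/11, 11/2) = 15.09 servings → $30.18.
sweet potato only: max(166/17, 11/3) = 9.765 servings → $7.32.
spinach + strawberries with both tight: 3.212 servings and 1.364 servings → $3.61.
spinach + avocado with both targets exact would need a negative amount; discard.
spinach + sweet potato with both targets exact would need a negative amount; discard.
strawberries + avocado with both tight: 1.344 servings and 4.828 servings → $11.47.
strawberries + sweet potato with both tight: 1.323 servings and 3.226 servings → $4.21.
avocado + sweet potato: intersection lies outside the first quadrant.
So the least-cost plan costs $3.61.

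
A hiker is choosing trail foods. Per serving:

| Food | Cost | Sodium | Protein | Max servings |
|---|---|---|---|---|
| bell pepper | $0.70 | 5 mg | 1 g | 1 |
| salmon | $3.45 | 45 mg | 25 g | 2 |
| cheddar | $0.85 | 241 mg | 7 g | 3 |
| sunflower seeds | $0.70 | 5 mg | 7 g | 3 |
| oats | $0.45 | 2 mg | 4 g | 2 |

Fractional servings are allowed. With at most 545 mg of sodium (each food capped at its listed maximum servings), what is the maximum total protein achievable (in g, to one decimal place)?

Protein per mg sodium: oats 2, sunflower seeds 1.4, salmon 0.5556, bell pepper 0.2, cheddar 0.02905.
Take 2 servings of oats: uses 4 mg sodium, +8.0 g protein (running total 8.0 g).
Take 3 servings of sunflower seeds: uses 15 mg sodium, +21.0 g protein (running total 29.0 g).
Take 2 servings of salmon: uses 90 mg sodium, +50.0 g protein (running total 79.0 g).
Take 1 serving of bell pepper: uses 5 mg sodium, +1.0 g protein (running total 80.0 g).
Take 1.788 servings of cheddar: uses 431 mg sodium, +12.5 g protein (running total 92.5 g).
Greedy by best ratio exhausts the sodium allowance optimally: 92.5 g.

92.5 g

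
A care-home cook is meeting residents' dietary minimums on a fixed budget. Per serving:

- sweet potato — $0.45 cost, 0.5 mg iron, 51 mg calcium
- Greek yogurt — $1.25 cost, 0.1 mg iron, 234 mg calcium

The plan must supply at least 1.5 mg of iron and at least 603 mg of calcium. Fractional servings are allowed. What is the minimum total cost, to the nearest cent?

A basic optimal solution has at most two foods positive. Try each food alone and each pair with both targets met exactly.
sweet potato only: max(1.5/0.5, 603/51) = 11.82 servings → $5.32.
Greek yogurt only: max(1.5/0.1, 603/234) = 15 servings → $18.75.
sweet potato + Greek yogurt with both tight: 2.598 servings and 2.011 servings → $3.68.
So the least-cost plan costs $3.68.

$3.68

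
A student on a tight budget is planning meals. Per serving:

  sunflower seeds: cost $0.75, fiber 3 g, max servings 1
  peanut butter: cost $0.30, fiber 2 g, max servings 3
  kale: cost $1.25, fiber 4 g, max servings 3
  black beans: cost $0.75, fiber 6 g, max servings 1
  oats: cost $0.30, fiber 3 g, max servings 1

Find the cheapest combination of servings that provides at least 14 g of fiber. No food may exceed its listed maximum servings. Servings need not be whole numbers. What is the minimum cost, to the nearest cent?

$1.80

Cost per g of fiber: oats $0.1000, black beans $0.1250, peanut butter $0.1500, sunflower seeds $0.2500, kale $0.3125.
Take 1 serving of oats: +3.0 g fiber for $0.30 (total $0.30, still need 11.0 g).
Take 1 serving of black beans: +6.0 g fiber for $0.75 (total $1.05, still need 5.0 g).
Take 2.5 servings of peanut butter: +5.0 g fiber for $0.75 (total $1.80, still need 0.0 g).
Greedy by cheapest-per-g is optimal for a single linear constraint, so the minimum cost is $1.80.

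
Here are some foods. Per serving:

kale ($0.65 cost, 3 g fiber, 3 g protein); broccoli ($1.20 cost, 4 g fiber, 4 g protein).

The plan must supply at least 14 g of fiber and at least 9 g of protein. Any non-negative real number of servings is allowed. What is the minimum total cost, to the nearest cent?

$3.03

For a min-cost LP with two ≥-constraints, a basic feasible solution has at most two positive variables.
kale only: max(14/3, 9/3) = 4.667 servings → $3.03.
broccoli only: max(14/4, 9/4) = 3.5 servings → $4.20.
kale + broccoli (both tight): parallel constraints — no distinct corner.
Cheapest feasible corner: $3.03.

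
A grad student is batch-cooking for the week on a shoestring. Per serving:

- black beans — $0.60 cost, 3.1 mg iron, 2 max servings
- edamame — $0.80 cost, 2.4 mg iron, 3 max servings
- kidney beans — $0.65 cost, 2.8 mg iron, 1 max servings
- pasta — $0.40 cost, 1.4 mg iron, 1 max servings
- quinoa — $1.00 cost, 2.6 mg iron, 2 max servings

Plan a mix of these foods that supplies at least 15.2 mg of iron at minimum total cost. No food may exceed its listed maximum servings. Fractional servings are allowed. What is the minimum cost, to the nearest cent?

Cost per mg of iron: black beans $0.1935, kidney beans $0.2321, pasta $0.2857, edamame $0.3333, quinoa $0.3846.
Take 2 servings of black beans: +6.2 mg iron for $1.20 (total $1.20, still need 9.0 mg).
Take 1 serving of kidney beans: +2.8 mg iron for $0.65 (total $1.85, still need 6.2 mg).
Take 1 serving of pasta: +1.4 mg iron for $0.40 (total $2.25, still need 4.8 mg).
Take 2 servings of edamame: +4.8 mg iron for $1.60 (total $3.85, still need 0.0 mg).
Greedy by cheapest-per-mg is optimal for a single linear constraint, so the minimum cost is $3.85.

$3.85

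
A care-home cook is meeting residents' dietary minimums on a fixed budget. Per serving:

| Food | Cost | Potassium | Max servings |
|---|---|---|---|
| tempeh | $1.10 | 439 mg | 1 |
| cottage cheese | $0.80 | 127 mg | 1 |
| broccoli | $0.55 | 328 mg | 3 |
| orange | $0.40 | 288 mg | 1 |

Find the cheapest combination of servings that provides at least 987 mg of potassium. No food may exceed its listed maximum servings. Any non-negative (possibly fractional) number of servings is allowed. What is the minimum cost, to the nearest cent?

$1.57

Cost per mg of potassium: orange $0.0014, broccoli $0.0017, tempeh $0.0025, cottage cheese $0.0063.
Take 1 serving of orange: +288.0 mg potassium for $0.40 (total $0.40, still need 699.0 mg).
Take 2.131 servings of broccoli: +699.0 mg potassium for $1.17 (total $1.57, still need 0.0 mg).
Filling from the cheapest source first is optimal under one linear minimum: $1.57.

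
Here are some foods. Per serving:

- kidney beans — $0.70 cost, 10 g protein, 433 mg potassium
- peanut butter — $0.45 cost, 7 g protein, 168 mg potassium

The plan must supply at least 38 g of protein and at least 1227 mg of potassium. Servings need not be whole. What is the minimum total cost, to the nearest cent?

$2.54

This is a tiny linear program; its minimum lies at a vertex of the feasible set. List the vertices and price them.
kidney beans only: max(38/10, 1227/433) = 3.8 servings → $2.66.
peanut butter only: max(38/7, 1227/168) = 7.304 servings → $3.29.
kidney beans + peanut butter with both tight: 1.632 servings and 3.097 servings → $2.54.
So the least-cost plan costs $2.54.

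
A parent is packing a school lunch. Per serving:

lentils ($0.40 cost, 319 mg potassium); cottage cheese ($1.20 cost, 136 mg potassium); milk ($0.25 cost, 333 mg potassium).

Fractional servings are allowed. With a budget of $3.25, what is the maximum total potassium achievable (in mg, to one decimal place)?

4329.0 mg

Potassium per dollar: milk 1332, lentils 797.5, cottage cheese 113.3.
With no serving limits, spend the whole cost allowance on milk: $3.25 / $0.25 × 333 mg = 4329.0 mg.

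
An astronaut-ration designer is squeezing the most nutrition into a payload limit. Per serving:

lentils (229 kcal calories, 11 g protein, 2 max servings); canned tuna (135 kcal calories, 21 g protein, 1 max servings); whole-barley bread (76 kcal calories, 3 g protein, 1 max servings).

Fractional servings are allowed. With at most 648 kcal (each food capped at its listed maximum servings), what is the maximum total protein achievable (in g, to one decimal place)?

Protein per kcal: canned tuna 0.1556, lentils 0.04803, whole-barley bread 0.03947.
Take 1 serving of canned tuna: uses 135 kcal, +21.0 g protein (running total 21.0 g).
Take 2 servings of lentils: uses 458 kcal, +22.0 g protein (running total 43.0 g).
Take 0.7237 servings of whole-barley bread: uses 55 kcal, +2.2 g protein (running total 45.2 g).
Greedy by best ratio exhausts the calories allowance optimally: 45.2 g.

45.2 g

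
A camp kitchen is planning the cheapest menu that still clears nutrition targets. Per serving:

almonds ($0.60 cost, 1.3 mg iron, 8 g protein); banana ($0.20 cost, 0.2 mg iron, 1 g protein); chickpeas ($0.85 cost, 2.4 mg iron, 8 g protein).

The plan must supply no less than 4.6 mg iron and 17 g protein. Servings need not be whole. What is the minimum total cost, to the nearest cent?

$1.69

The cheapest plan sits at a corner of the feasible region — with two constraints it uses at most two foods.
almonds only: max(4.6/1.3, 17/8) = 3.538 servings → $2.12.
banana only: max(4.6/0.2, 17/1) = 23 servings → $4.60.
chickpeas only: max(4.6/2.4, 17/8) = 2.125 servings → $1.81.
almonds + banana with both targets exact would need a negative amount; discard.
almonds + chickpeas with both tight: 0.4545 servings and 1.67 servings → $1.69.
banana + chickpeas with both tight: 5 servings and 1.5 servings → $2.27.
So the least-cost plan costs $1.69.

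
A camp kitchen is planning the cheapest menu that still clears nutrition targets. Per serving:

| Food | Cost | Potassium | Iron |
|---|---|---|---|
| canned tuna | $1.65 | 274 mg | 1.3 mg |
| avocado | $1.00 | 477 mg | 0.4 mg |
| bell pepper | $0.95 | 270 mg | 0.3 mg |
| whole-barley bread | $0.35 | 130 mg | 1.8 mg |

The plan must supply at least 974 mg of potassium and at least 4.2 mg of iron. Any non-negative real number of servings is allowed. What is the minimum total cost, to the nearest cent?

This is a tiny linear program; its minimum lies at a vertex of the feasible set. List the vertices and price them.
canned tuna only: max(974/274, 4.2/1.3) = 3.555 servings → $5.87.
avocado only: max(974/477, 4.2/0.4) = 10.5 servings → $10.50.
bell pepper only: max(974/270, 4.2/0.3) = 14 servings → $13.30.
whole-barley bread only: max(974/130, 4.2/1.8) = 7.492 servings → $2.62.
canned tuna + avocado with both tight: 3.161 servings and 0.2261 servings → $5.44.
canned tuna + bell pepper with both tight: 3.132 servings and 0.4293 servings → $5.58.
canned tuna + whole-barley bread with both targets exact would need a negative amount; discard.
avocado + bell pepper with both targets exact would need a negative amount; discard.
avocado + whole-barley bread with both tight: 1.497 servings and 2.001 servings → $2.20.
bell pepper + whole-barley bread with both tight: 2.701 servings and 1.883 servings → $3.22.
So the least-cost plan costs $2.20.

$2.20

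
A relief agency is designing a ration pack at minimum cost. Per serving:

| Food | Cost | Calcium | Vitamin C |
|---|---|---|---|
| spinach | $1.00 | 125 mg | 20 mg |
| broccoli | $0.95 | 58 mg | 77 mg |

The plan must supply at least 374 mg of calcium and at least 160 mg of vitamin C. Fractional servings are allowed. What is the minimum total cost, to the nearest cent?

For a min-cost LP with two ≥-constraints, a basic feasible solution has at most two positive variables.
spinach only: max(374/125, 160/20) = 8 servings → $8.00.
broccoli only: max(374/58, 160/77) = 6.448 servings → $6.13.
spinach + broccoli with both tight: 2.306 servings and 1.479 servings → $3.71.
So the least-cost plan costs $3.71.

$3.71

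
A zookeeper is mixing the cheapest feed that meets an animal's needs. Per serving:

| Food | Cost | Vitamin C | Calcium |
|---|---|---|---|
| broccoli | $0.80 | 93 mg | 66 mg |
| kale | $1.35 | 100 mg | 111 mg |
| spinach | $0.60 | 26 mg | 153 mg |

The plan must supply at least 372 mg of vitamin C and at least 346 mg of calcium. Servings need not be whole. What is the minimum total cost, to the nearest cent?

This is a tiny linear program; its minimum lies at a vertex of the feasible set. List the vertices and price them.
broccoli only: max(372/93, 346/66) = 5.242 servings → $4.19.
kale only: max(372/100, 346/111) = 3.72 servings → $5.02.
spinach only: max(372/26, 346/153) = 14.31 servings → $8.58.
broccoli + kale with both tight: 1.797 servings and 2.048 servings → $4.20.
broccoli + spinach with both tight: 3.83 servings and 0.6094 servings → $3.43.
kale + spinach: the both-tight solution has a negative serving — not a feasible corner.
Cheapest feasible corner: $3.43.

$3.43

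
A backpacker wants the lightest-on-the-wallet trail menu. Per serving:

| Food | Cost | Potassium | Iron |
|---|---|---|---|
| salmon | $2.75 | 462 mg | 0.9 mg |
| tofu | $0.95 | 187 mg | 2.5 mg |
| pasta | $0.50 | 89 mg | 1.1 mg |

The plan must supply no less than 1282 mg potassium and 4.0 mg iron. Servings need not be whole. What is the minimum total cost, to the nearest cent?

$6.51

With two linear requirements the optimum uses one or two foods; enumerate the corners.
salmon only: max(1282/462, 4.0/0.9) = 4.444 servings → $12.22.
tofu only: max(1282/187, 4.0/2.5) = 6.856 servings → $6.51.
pasta only: max(1282/89, 4.0/1.1) = 14.4 servings → $7.20.
salmon + tofu with both tight: 2.49 servings and 0.7036 servings → $7.52.
salmon + pasta with both tight: 2.463 servings and 1.622 servings → $7.58.
tofu + pasta: intersection lies outside the first quadrant.
So the least-cost plan costs $6.51.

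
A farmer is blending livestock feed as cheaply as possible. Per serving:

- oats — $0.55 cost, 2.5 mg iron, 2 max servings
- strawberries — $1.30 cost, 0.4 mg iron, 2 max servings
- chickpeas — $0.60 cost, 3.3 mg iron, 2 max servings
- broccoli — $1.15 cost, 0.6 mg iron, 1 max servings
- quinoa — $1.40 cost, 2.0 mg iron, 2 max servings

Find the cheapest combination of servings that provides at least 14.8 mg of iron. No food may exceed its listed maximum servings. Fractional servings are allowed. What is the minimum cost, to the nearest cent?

Cost per mg of iron: chickpeas $0.1818, oats $0.2200, quinoa $0.7000, broccoli $1.9167, strawberries $3.2500.
Take 2 servings of chickpeas: +6.6 mg iron for $1.20 (total $1.20, still need 8.2 mg).
Take 2 servings of oats: +5.0 mg iron for $1.10 (total $2.30, still need 3.2 mg).
Take 1.6 servings of quinoa: +3.2 mg iron for $2.24 (total $4.54, still need 0.0 mg).
Filling from the cheapest source first is optimal under one linear minimum: $4.54.

$4.54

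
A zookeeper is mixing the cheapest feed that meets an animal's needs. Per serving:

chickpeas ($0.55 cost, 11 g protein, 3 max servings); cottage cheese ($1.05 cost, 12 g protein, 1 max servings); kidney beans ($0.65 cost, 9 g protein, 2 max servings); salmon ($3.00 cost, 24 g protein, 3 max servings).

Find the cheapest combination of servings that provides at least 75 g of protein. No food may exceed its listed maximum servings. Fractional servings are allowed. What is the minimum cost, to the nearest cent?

$5.50

Cost per g of protein: chickpeas $0.0500, kidney beans $0.0722, cottage cheese $0.0875, salmon $0.1250.
Take 3 servings of chickpeas: +33.0 g protein for $1.65 (total $1.65, still need 42.0 g).
Take 2 servings of kidney beans: +18.0 g protein for $1.30 (total $2.95, still need 24.0 g).
Take 1 serving of cottage cheese: +12.0 g protein for $1.05 (total $4.00, still need 12.0 g).
Take 0.5 servings of salmon: +12.0 g protein for $1.50 (total $5.50, still need 0.0 g).
Filling from the cheapest source first is optimal under one linear minimum: $5.50.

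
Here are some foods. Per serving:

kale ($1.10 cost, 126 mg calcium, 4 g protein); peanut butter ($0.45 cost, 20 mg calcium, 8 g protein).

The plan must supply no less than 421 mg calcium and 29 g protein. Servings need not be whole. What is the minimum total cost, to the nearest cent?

$4.26

An LP optimum is at a vertex; with two nutrient constraints at most two foods are used. Check each candidate.
kale only: max(421/126, 29/4) = 7.25 servings → $7.97.
peanut butter only: max(421/20, 29/8) = 21.05 servings → $9.47.
kale + peanut butter with both tight: 3.004 servings and 2.123 servings → $4.26.
The minimum over all feasible corners is $4.26.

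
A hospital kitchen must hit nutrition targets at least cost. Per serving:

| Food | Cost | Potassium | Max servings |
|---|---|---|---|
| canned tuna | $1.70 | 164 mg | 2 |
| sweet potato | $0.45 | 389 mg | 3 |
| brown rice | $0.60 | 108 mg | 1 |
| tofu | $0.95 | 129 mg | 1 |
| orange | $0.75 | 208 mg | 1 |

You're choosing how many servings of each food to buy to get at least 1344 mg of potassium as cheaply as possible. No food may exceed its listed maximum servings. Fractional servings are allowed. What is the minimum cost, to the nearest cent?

Cost per mg of potassium: sweet potato $0.0012, orange $0.0036, brown rice $0.0056, tofu $0.0074, canned tuna $0.0104.
Take 3 servings of sweet potato: +1167.0 mg potassium for $1.35 (total $1.35, still need 177.0 mg).
Take 0.851 servings of orange: +177.0 mg potassium for $0.64 (total $1.99, still need 0.0 mg).
Greedy by cheapest-per-mg is optimal for a single linear constraint, so the minimum cost is $1.99.

$1.99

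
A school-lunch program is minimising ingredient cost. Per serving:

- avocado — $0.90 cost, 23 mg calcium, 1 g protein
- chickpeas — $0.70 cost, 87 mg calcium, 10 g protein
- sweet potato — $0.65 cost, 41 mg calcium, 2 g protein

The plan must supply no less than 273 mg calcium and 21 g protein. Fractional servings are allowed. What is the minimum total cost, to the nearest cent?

$2.20

avocado only: max(273/23, 21/1) = 21 servings → $18.90.
chickpeas only: max(273/87, 21/10) = 3.138 servings → $2.20.
sweet potato only: max(273/41, 21/2) = 10.5 servings → $6.83.
avocado + chickpeas with both tight: 6.315 servings and 1.469 servings → $6.71.
avocado + sweet potato: the both-tight solution has a negative serving — not a feasible corner.
chickpeas + sweet potato with both tight: 1.335 servings and 3.826 servings → $3.42.
Cheapest feasible corner: $2.20.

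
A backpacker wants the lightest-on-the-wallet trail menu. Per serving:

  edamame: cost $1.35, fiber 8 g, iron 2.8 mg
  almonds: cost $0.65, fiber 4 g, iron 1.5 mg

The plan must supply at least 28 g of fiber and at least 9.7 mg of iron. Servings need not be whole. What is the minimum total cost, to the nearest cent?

A basic optimal solution has at most two foods positive. Try each food alone and each pair with both targets met exactly.
edamame only: max(28/8, 9.7/2.8) = 3.5 servings → $4.72.
almonds only: max(28/4, 9.7/1.5) = 7 servings → $4.55.
edamame + almonds with both targets exact would need a negative amount; discard.
The minimum over all feasible corners is $4.55.

$4.55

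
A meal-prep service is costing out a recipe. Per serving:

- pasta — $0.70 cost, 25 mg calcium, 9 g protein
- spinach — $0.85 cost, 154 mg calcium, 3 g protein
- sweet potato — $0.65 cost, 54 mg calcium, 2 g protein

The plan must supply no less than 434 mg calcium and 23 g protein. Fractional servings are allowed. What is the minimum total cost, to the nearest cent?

Compare the cost at each extreme point of the feasible region.
pasta only: max(434/25, 23/9) = 17.36 servings → $12.15.
spinach only: max(434/154, 23/3) = 7.667 servings → $6.52.
sweet potato only: max(434/54, 23/2) = 11.5 servings → $7.47.
pasta + spinach with both tight: 1.709 servings and 2.541 servings → $3.36.
pasta + sweet potato with both tight: 0.8578 servings and 7.64 servings → $5.57.
spinach + sweet potato with both targets exact would need a negative amount; discard.
The minimum over all feasible corners is $3.36.

$3.36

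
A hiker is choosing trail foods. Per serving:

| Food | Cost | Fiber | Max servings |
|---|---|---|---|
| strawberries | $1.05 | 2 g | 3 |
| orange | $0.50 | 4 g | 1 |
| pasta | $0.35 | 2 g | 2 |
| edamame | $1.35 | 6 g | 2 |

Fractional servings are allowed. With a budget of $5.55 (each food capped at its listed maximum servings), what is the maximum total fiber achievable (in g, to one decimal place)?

23.1 g

Fiber per dollar: orange 8, pasta 5.714, edamame 4.444, strawberries 1.905.
Take 1 serving of orange: spends $0.50, +4.0 g fiber (running total 4.0 g).
Take 2 servings of pasta: spends $0.70, +4.0 g fiber (running total 8.0 g).
Take 2 servings of edamame: spends $2.70, +12.0 g fiber (running total 20.0 g).
Take 1.571 servings of strawberries: spends $1.65, +3.1 g fiber (running total 23.1 g).
Greedy by best ratio exhausts the cost allowance optimally: 23.1 g.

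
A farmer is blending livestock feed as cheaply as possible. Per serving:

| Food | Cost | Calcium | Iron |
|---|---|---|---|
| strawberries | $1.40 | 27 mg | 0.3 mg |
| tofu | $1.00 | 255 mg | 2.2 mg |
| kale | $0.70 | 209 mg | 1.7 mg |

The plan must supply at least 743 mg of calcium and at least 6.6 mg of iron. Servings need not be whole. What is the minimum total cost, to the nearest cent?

$2.72

strawberries only: max(743/27, 6.6/0.3) = 27.52 servings → $38.53.
tofu only: max(743/255, 6.6/2.2) = 3 servings → $3.00.
kale only: max(743/209, 6.6/1.7) = 3.882 servings → $2.72.
strawberries + tofu with both tight: 2.83 servings and 2.614 servings → $6.58.
strawberries + kale with both tight: 6.923 servings and 2.661 servings → $11.55.
tofu + kale: the both-tight solution has a negative serving — not a feasible corner.
The minimum over all feasible corners is $2.72.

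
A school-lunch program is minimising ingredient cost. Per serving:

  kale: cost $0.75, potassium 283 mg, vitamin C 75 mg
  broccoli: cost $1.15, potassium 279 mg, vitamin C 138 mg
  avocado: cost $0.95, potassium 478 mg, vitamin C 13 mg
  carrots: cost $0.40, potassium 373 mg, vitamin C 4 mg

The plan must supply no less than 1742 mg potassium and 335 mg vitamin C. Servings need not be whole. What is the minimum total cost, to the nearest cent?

$3.83

A basic optimal solution has at most two foods positive. Try each food alone and each pair with both targets met exactly.
kale only: max(1742/283, 335/75) = 6.155 servings → $4.62.
broccoli only: max(1742/279, 335/138) = 6.244 servings → $7.18.
avocado only: max(1742/478, 335/13) = 25.77 servings → $24.48.
carrots only: max(1742/373, 335/4) = 83.75 servings → $33.50.
kale + broccoli: the both-tight solution has a negative serving — not a feasible corner.
kale + avocado with both tight: 4.274 servings and 1.114 servings → $4.26.
kale + carrots with both tight: 4.395 servings and 1.335 servings → $3.83.
broccoli + avocado with both tight: 2.205 servings and 2.357 servings → $4.78.
broccoli + carrots with both tight: 2.343 servings and 2.918 servings → $3.86.
avocado + carrots with both targets exact would need a negative amount; discard.
So the least-cost plan costs $3.83.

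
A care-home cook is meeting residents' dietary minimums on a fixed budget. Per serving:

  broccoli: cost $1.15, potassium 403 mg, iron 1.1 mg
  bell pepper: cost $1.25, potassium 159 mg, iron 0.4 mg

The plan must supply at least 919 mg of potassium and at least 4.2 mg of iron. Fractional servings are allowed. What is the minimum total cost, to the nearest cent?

$4.39

For a min-cost LP with two ≥-constraints, a basic feasible solution has at most two positive variables.
broccoli only: max(919/403, 4.2/1.1) = 3.818 servings → $4.39.
bell pepper only: max(919/159, 4.2/0.4) = 10.5 servings → $13.12.
broccoli + bell pepper: intersection lies outside the first quadrant.
Cheapest feasible corner: $4.39.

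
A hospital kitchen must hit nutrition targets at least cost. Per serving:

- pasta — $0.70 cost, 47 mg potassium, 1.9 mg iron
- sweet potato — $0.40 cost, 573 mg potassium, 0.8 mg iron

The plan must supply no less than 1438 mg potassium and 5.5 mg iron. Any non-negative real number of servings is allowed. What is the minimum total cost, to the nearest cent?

$2.27

With two linear requirements the optimum uses one or two foods; enumerate the corners.
pasta only: max(1438/47, 5.5/1.9) = 30.6 servings → $21.42.
sweet potato only: max(1438/573, 5.5/0.8) = 6.875 servings → $2.75.
pasta + sweet potato with both tight: 1.904 servings and 2.353 servings → $2.27.
So the least-cost plan costs $2.27.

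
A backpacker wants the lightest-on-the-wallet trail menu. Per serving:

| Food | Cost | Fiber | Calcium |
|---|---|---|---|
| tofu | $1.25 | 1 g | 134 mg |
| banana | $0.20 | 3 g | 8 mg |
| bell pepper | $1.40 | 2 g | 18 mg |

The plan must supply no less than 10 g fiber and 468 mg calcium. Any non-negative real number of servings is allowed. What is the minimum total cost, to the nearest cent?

$4.64

The cheapest plan sits at a corner of the feasible region — with two constraints it uses at most two foods.
tofu only: max(10/1, 468/134) = 10 servings → $12.50.
banana only: max(10/3, 468/8) = 58.5 servings → $11.70.
bell pepper only: max(10/2, 468/18) = 26 servings → $36.40.
tofu + banana with both tight: 3.36 servings and 2.213 servings → $4.64.
tofu + bell pepper with both tight: 3.024 servings and 3.488 servings → $8.66.
banana + bell pepper: intersection lies outside the first quadrant.
So the least-cost plan costs $4.64.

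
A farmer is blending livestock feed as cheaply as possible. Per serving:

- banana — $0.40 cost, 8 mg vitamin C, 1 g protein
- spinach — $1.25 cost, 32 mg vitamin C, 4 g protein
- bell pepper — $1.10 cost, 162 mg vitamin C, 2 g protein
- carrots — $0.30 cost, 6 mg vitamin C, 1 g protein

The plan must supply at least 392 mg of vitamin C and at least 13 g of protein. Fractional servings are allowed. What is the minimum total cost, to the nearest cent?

$4.95

banana only: max(392/8, 13/1) = 49 servings → $19.60.
spinach only: max(392/32, 13/4) = 12.25 servings → $15.31.
bell pepper only: max(392/162, 13/2) = 6.5 servings → $7.15.
carrots only: max(392/6, 13/1) = 65.33 servings → $19.60.
banana + spinach (both tight): parallel constraints — no distinct corner.
banana + bell pepper with both tight: 9.055 servings and 1.973 servings → $5.79.
banana + carrots with both targets exact would need a negative amount; discard.
spinach + bell pepper with both tight: 2.264 servings and 1.973 servings → $5.00.
spinach + carrots with both targets exact would need a negative amount; discard.
bell pepper + carrots with both tight: 2.093 servings and 8.813 servings → $4.95.
The minimum over all feasible corners is $4.95.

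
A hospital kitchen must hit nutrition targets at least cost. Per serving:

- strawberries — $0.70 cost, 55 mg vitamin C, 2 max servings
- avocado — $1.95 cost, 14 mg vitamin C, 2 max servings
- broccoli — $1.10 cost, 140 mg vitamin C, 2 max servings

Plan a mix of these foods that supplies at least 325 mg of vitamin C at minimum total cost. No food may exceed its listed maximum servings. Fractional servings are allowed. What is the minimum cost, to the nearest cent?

$2.77

Cost per mg of vitamin C: broccoli $0.0079, strawberries $0.0127, avocado $0.1393.
Take 2 servings of broccoli: +280.0 mg vitamin C for $2.20 (total $2.20, still need 45.0 mg).
Take 0.8182 servings of strawberries: +45.0 mg vitamin C for $0.57 (total $2.77, still need 0.0 mg).
Greedy by cheapest-per-mg is optimal for a single linear constraint, so the minimum cost is $2.77.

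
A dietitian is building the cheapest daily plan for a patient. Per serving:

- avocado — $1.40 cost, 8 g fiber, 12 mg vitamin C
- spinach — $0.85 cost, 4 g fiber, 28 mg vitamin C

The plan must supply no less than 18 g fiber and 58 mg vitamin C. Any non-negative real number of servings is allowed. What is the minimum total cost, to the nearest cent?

$3.36

Minimising a linear cost over {fiber ≥ 18, vitamin C ≥ 58, servings ≥ 0} — the optimum is at a vertex, using one or two foods.
avocado only: max(18/8, 58/12) = 4.833 servings → $6.77.
spinach only: max(18/4, 58/28) = 4.5 servings → $3.83.
avocado + spinach with both tight: 1.545 servings and 1.409 servings → $3.36.
Cheapest feasible corner: $3.36.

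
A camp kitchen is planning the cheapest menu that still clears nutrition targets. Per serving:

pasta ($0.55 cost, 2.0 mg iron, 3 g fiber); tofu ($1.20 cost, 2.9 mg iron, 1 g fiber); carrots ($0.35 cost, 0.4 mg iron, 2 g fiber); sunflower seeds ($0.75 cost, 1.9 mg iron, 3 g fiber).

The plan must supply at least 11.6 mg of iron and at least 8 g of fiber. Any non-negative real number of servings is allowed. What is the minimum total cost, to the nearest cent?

$3.19

With two linear requirements the optimum uses one or two foods; enumerate the corners.
pasta only: max(11.6/2.0, 8/3) = 5.8 servings → $3.19.
tofu only: max(11.6/2.9, 8/1) = 8 servings → $9.60.
carrots only: max(11.6/0.4, 8/2) = 29 servings → $10.15.
sunflower seeds only: max(11.6/1.9, 8/3) = 6.105 servings → $4.58.
pasta + tofu with both tight: 1.731 servings and 2.806 servings → $4.32.
pasta + carrots with both targets exact would need a negative amount; discard.
pasta + sunflower seeds: the both-tight solution has a negative serving — not a feasible corner.
tofu + carrots with both tight: 3.704 servings and 2.148 servings → $5.20.
tofu + sunflower seeds with both tight: 2.882 servings and 1.706 servings → $4.74.
carrots + sunflower seeds: intersection lies outside the first quadrant.
The minimum over all feasible corners is $3.19.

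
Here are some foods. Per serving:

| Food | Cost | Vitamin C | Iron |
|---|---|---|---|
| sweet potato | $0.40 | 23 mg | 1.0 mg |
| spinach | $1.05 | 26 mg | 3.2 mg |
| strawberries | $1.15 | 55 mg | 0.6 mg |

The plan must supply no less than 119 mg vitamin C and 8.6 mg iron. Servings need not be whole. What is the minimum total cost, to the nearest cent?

Minimising a linear cost over {vitamin C ≥ 119, iron ≥ 8.6, servings ≥ 0} — the optimum is at a vertex, using one or two foods.
sweet potato only: max(119/23, 8.6/1.0) = 8.6 servings → $3.44.
spinach only: max(119/26, 8.6/3.2) = 4.577 servings → $4.81.
strawberries only: max(119/55, 8.6/0.6) = 14.33 servings → $16.48.
sweet potato + spinach with both tight: 3.303 servings and 1.655 servings → $3.06.
sweet potato + strawberries: the both-tight solution has a negative serving — not a feasible corner.
spinach + strawberries with both tight: 2.504 servings and 0.98 servings → $3.76.
The minimum over all feasible corners is $3.06.

$3.06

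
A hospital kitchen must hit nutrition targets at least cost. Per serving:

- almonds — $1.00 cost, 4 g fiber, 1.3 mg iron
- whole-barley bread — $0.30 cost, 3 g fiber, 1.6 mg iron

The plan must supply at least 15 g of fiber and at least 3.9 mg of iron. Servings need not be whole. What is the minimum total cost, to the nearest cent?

At the optimum either one food covers both requirements or two foods hit both targets exactly; no other combination can be cheaper.
almonds only: max(15/4, 3.9/1.3) = 3.75 servings → $3.75.
whole-barley bread only: max(15/3, 3.9/1.6) = 5 servings → $1.50.
almonds + whole-barley bread: intersection lies outside the first quadrant.
Cheapest feasible corner: $1.50.

$1.50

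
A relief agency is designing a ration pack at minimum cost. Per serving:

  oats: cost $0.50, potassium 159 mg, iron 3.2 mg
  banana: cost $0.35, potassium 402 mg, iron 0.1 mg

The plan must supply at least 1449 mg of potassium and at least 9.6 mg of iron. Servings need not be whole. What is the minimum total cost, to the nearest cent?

$2.32

A basic optimal solution has at most two foods positive. Try each food alone and each pair with both targets met exactly.
oats only: max(1449/159, 9.6/3.2) = 9.113 servings → $4.56.
banana only: max(1449/402, 9.6/0.1) = 96 servings → $33.60.
oats + banana with both tight: 2.923 servings and 2.448 servings → $2.32.
The minimum over all feasible corners is $2.32.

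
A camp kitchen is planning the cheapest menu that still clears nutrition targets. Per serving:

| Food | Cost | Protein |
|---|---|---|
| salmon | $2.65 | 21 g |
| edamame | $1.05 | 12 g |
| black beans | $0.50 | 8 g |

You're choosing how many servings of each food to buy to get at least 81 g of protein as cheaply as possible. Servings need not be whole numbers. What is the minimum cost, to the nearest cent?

Cost per g of protein: black beans $0.0625, edamame $0.0875, salmon $0.1262.
With no serving limits, use only black beans: 81 g / 8 g = 10.12 servings × $0.50 = $5.06.

$5.06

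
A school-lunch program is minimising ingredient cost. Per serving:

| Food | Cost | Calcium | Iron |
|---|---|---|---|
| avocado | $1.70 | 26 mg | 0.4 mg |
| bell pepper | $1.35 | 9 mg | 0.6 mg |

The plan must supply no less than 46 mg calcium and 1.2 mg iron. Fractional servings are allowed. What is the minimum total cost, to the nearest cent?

Minimising a linear cost over {calcium ≥ 46, iron ≥ 1.2, servings ≥ 0} — the optimum is at a vertex, using one or two foods.
avocado only: max(46/26, 1.2/0.4) = 3 servings → $5.10.
bell pepper only: max(46/9, 1.2/0.6) = 5.111 servings → $6.90.
avocado + bell pepper with both tight: 1.4 servings and 1.067 servings → $3.82.
Cheapest feasible corner: $3.82.

$3.82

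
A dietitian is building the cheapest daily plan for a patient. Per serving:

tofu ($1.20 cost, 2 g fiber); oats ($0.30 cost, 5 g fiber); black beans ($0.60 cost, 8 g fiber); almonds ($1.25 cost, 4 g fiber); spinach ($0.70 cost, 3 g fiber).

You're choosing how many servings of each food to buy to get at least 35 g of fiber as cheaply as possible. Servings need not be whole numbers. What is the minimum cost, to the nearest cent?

Cost per g of fiber: oats $0.0600, black beans $0.0750, spinach $0.2333, almonds $0.3125, tofu $0.6000.
With no serving limits, use only oats: 35 g / 5 g = 7 servings × $0.30 = $2.10.

$2.10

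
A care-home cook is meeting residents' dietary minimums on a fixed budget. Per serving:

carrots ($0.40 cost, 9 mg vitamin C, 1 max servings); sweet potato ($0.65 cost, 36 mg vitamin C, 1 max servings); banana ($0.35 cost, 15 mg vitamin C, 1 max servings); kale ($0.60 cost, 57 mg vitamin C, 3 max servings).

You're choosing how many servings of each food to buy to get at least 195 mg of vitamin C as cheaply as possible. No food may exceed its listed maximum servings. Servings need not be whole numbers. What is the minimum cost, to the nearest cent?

Cost per mg of vitamin C: kale $0.0105, sweet potato $0.0181, banana $0.0233, carrots $0.0444.
Take 3 servings of kale: +171.0 mg vitamin C for $1.80 (total $1.80, still need 24.0 mg).
Take 0.6667 servings of sweet potato: +24.0 mg vitamin C for $0.43 (total $2.23, still need 0.0 mg).
Filling from the cheapest source first is optimal under one linear minimum: $2.23.

$2.23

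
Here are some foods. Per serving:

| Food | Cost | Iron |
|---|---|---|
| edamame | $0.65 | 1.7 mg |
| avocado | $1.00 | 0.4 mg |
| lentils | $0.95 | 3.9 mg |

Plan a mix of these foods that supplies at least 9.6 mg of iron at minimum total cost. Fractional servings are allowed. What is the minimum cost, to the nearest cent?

$2.34

Cost per mg of iron: lentils $0.2436, edamame $0.3824, avocado $2.5000.
With no serving limits, use only lentils: 9.6 mg / 3.9 mg = 2.462 servings × $0.95 = $2.34.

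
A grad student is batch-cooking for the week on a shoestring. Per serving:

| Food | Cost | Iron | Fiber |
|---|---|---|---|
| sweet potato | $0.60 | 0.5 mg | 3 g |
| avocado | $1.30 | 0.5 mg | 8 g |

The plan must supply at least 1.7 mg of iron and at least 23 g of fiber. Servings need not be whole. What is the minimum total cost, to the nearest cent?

$3.83

sweet potato only: max(1.7/0.5, 23/3) = 7.667 servings → $4.60.
avocado only: max(1.7/0.5, 23/8) = 3.4 servings → $4.42.
sweet potato + avocado with both tight: 0.84 servings and 2.56 servings → $3.83.
Cheapest feasible corner: $3.83.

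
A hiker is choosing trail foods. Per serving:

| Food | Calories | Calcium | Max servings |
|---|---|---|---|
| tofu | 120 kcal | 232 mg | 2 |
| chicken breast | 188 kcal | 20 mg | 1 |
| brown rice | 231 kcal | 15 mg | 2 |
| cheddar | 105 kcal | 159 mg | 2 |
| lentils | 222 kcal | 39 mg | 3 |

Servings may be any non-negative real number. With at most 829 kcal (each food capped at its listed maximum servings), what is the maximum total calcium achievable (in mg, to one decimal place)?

848.6 mg

Calcium per kcal: tofu 1.933, cheddar 1.514, lentils 0.1757, chicken breast 0.1064, brown rice 0.06494.
Take 2 servings of tofu: uses 240 kcal, +464.0 mg calcium (running total 464.0 mg).
Take 2 servings of cheddar: uses 210 kcal, +318.0 mg calcium (running total 782.0 mg).
Take 1.707 servings of lentils: uses 379 kcal, +66.6 mg calcium (running total 848.6 mg).
Greedy by best ratio exhausts the calories allowance optimally: 848.6 mg.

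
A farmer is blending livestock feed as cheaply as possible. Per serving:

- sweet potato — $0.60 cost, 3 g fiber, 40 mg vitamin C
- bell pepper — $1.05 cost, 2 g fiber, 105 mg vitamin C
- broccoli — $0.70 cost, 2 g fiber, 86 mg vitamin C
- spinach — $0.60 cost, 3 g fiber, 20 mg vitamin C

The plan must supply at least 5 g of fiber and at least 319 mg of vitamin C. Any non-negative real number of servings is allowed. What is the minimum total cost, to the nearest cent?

sweet potato only: max(5/3, 319/40) = 7.975 servings → $4.79.
bell pepper only: max(5/2, 319/105) = 3.038 servings → $3.19.
broccoli only: max(5/2, 319/86) = 3.709 servings → $2.60.
spinach only: max(5/3, 319/20) = 15.95 servings → $9.57.
sweet potato + bell pepper: intersection lies outside the first quadrant.
sweet potato + broccoli: intersection lies outside the first quadrant.
sweet potato + spinach with both targets exact would need a negative amount; discard.
bell pepper + broccoli: the both-tight solution has a negative serving — not a feasible corner.
bell pepper + spinach: intersection lies outside the first quadrant.
broccoli + spinach with both targets exact would need a negative amount; discard.
Cheapest feasible corner: $2.60.

$2.60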